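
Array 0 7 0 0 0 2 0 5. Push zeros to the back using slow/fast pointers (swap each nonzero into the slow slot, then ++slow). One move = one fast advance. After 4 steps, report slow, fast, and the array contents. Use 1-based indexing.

slow=1 fast=1: a[fast]=0, fast++
slow=1 fast=2: a[fast]=7≠0 swap→a[1]=7, slow++,fast++
slow=2 fast=3: a[fast]=0, fast++
slow=2 fast=4: a[fast]=0, fast++

slow=2, fast=5, a=[7, 0, 0, 0, 0, 2, 0, 5]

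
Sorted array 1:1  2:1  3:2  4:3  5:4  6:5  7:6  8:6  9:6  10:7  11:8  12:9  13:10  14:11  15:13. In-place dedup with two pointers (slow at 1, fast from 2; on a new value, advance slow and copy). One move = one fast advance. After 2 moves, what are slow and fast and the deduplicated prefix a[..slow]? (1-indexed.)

(s=1,f=2) a[fast]=1=a[slow] dup → fast++
(s=1,f=3) a[fast]=2≠a[slow]=1 write a[2]=2 → slow++,fast++

slow=2, fast=4, prefix=[1, 2]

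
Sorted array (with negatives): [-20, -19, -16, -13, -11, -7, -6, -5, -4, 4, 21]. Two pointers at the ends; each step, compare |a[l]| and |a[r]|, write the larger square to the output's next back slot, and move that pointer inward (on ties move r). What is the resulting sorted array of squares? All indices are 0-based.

l=0 r=10: |-20|<=|21| out[10]=441, r--
l=0 r=9: |-20|>|4| out[9]=400, l++
l=1 r=9: |-19|>|4| out[8]=361, l++
l=2 r=9: |-16|>|4| out[7]=256, l++
l=3 r=9: |-13|>|4| out[6]=169, l++
l=4 r=9: |-11|>|4| out[5]=121, l++
l=5 r=9: |-7|>|4| out[4]=49, l++
l=6 r=9: |-6|>|4| out[3]=36, l++
l=7 r=9: |-5|>|4| out[2]=25, l++
l=8 r=9: |-4|<=|4| out[1]=16, r--
l=8 r=8: |-4|<=|-4| out[0]=16, r--

[16, 16, 25, 36, 49, 121, 169, 256, 361, 400, 441]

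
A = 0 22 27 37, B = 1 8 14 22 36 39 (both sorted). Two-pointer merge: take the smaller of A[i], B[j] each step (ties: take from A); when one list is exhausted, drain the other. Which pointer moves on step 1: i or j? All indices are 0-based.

i=0 j=0: A[i]=0<=B[j]=1 take 0, i++

i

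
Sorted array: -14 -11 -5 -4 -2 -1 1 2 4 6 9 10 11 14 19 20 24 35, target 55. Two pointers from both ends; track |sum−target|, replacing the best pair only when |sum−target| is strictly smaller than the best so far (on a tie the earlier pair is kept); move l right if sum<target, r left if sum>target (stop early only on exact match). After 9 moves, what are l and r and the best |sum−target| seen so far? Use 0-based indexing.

l=9, r=17, best |Δ|=16

[0,17] -14+35=21 d=34 * → l++
[1,17] -11+35=24 d=31 * → l++
[2,17] -5+35=30 d=25 * → l++
[3,17] -4+35=31 d=24 * → l++
[4,17] -2+35=33 d=22 * → l++
[5,17] -1+35=34 d=21 * → l++
[6,17] 1+35=36 d=19 * → l++
[7,17] 2+35=37 d=18 * → l++
[8,17] 4+35=39 d=16 * → l++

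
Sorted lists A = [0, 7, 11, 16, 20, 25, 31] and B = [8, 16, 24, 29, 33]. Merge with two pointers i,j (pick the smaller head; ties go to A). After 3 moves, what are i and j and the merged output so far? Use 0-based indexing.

i=2, j=1, merged so far=[0, 7, 8]

[i=0,j=0] A[i]=0<=B[j]=8 take 0 → i++
[i=1,j=0] A[i]=7<=B[j]=8 take 7 → i++
[i=2,j=0] A[i]=11>B[j]=8 take 8 → j++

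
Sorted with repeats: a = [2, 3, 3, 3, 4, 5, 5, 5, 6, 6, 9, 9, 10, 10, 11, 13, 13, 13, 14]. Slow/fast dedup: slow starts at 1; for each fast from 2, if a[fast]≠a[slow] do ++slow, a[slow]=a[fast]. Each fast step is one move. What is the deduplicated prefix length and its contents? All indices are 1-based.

slow=1 fast=2: a[fast]=3≠a[slow]=2 write a[2]=3, slow++,fast++
slow=2 fast=3: a[fast]=3=a[slow] dup, fast++
slow=2 fast=4: a[fast]=3=a[slow] dup, fast++
slow=2 fast=5: a[fast]=4≠a[slow]=3 write a[3]=4, slow++,fast++
slow=3 fast=6: a[fast]=5≠a[slow]=4 write a[4]=5, slow++,fast++
slow=4 fast=7: a[fast]=5=a[slow] dup, fast++
slow=4 fast=8: a[fast]=5=a[slow] dup, fast++
slow=4 fast=9: a[fast]=6≠a[slow]=5 write a[5]=6, slow++,fast++
slow=5 fast=10: a[fast]=6=a[slow] dup, fast++
slow=5 fast=11: a[fast]=9≠a[slow]=6 write a[6]=9, slow++,fast++
slow=6 fast=12: a[fast]=9=a[slow] dup, fast++
slow=6 fast=13: a[fast]=10≠a[slow]=9 write a[7]=10, slow++,fast++
slow=7 fast=14: a[fast]=10=a[slow] dup, fast++
slow=7 fast=15: a[fast]=11≠a[slow]=10 write a[8]=11, slow++,fast++
slow=8 fast=16: a[fast]=13≠a[slow]=11 write a[9]=13, slow++,fast++
slow=9 fast=17: a[fast]=13=a[slow] dup, fast++
slow=9 fast=18: a[fast]=13=a[slow] dup, fast++
slow=9 fast=19: a[fast]=14≠a[slow]=13 write a[10]=14, slow++,fast++

length 10; prefix = [2, 3, 4, 5, 6, 9, 10, 11, 13, 14]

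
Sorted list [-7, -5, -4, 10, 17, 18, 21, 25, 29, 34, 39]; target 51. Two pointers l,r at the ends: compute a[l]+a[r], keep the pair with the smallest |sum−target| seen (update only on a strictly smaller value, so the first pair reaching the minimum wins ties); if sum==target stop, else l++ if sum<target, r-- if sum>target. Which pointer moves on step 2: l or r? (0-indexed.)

l

[0,10] -7+39=32 d=19 * → l++
[1,10] -5+39=34 d=17 * → l++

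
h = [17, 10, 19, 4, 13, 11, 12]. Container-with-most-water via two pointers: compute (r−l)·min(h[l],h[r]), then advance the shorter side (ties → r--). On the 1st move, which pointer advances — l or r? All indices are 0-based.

l=0 r=6: min(17,12)*6=72 best=72 *, r--

r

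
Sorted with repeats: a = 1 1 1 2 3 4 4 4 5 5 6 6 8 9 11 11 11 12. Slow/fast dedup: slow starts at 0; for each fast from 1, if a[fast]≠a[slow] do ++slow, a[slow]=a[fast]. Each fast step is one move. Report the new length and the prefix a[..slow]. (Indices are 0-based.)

length 10; prefix = [1, 2, 3, 4, 5, 6, 8, 9, 11, 12]

(s=0,f=1) a[fast]=1=a[slow] dup → fast++
(s=0,f=2) a[fast]=1=a[slow] dup → fast++
(s=0,f=3) a[fast]=2≠a[slow]=1 write a[1]=2 → slow++,fast++
(s=1,f=4) a[fast]=3≠a[slow]=2 write a[2]=3 → slow++,fast++
(s=2,f=5) a[fast]=4≠a[slow]=3 write a[3]=4 → slow++,fast++
(s=3,f=6) a[fast]=4=a[slow] dup → fast++
(s=3,f=7) a[fast]=4=a[slow] dup → fast++
(s=3,f=8) a[fast]=5≠a[slow]=4 write a[4]=5 → slow++,fast++
(s=4,f=9) a[fast]=5=a[slow] dup → fast++
(s=4,f=10) a[fast]=6≠a[slow]=5 write a[5]=6 → slow++,fast++
(s=5,f=11) a[fast]=6=a[slow] dup → fast++
(s=5,f=12) a[fast]=8≠a[slow]=6 write a[6]=8 → slow++,fast++
(s=6,f=13) a[fast]=9≠a[slow]=8 write a[7]=9 → slow++,fast++
(s=7,f=14) a[fast]=11≠a[slow]=9 write a[8]=11 → slow++,fast++
(s=8,f=15) a[fast]=11=a[slow] dup → fast++
(s=8,f=16) a[fast]=11=a[slow] dup → fast++
(s=8,f=17) a[fast]=12≠a[slow]=11 write a[9]=12 → slow++,fast++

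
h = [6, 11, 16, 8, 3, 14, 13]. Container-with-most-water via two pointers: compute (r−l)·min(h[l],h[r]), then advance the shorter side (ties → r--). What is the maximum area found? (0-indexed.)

[0,6] min(6,13)*6=36 best=36 * → l++
[1,6] min(11,13)*5=55 best=55 * → l++
[2,6] min(16,13)*4=52 best=55 → r--
[2,5] min(16,14)*3=42 best=55 → r--
[2,4] min(16,3)*2=6 best=55 → r--
[2,3] min(16,8)*1=8 best=55 → r--

max area = 55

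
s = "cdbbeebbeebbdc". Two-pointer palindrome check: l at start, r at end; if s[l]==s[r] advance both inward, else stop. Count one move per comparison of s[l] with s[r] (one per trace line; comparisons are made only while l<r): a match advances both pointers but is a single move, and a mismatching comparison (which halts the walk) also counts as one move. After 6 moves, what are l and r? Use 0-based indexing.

l=6, r=7

[0,13] 'c'=='c' → l++,r--
[1,12] 'd'=='d' → l++,r--
[2,11] 'b'=='b' → l++,r--
[3,10] 'b'=='b' → l++,r--
[4,9] 'e'=='e' → l++,r--
[5,8] 'e'=='e' → l++,r--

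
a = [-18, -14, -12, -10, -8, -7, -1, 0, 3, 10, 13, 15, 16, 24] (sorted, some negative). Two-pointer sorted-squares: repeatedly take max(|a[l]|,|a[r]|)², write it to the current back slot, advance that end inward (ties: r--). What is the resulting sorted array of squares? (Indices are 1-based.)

[0, 1, 9, 49, 64, 100, 100, 144, 169, 196, 225, 256, 324, 576]

[1,14] |-18|<=|24| out[14]=576 → r--
[1,13] |-18|>|16| out[13]=324 → l++
[2,13] |-14|<=|16| out[12]=256 → r--
[2,12] |-14|<=|15| out[11]=225 → r--
[2,11] |-14|>|13| out[10]=196 → l++
[3,11] |-12|<=|13| out[9]=169 → r--
[3,10] |-12|>|10| out[8]=144 → l++
[4,10] |-10|<=|10| out[7]=100 → r--
[4,9] |-10|>|3| out[6]=100 → l++
[5,9] |-8|>|3| out[5]=64 → l++
[6,9] |-7|>|3| out[4]=49 → l++
[7,9] |-1|<=|3| out[3]=9 → r--
[7,8] |-1|>|0| out[2]=1 → l++
[8,8] |0|<=|0| out[1]=0 → r--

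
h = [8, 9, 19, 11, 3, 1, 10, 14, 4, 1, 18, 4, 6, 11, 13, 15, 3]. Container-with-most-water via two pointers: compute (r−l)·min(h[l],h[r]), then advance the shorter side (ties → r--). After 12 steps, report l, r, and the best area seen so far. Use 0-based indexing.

[0,16] min(8,3)*16=48 best=48 * → r--
[0,15] min(8,15)*15=120 best=120 * → l++
[1,15] min(9,15)*14=126 best=126 * → l++
[2,15] min(19,15)*13=195 best=195 * → r--
[2,14] min(19,13)*12=156 best=195 → r--
[2,13] min(19,11)*11=121 best=195 → r--
[2,12] min(19,6)*10=60 best=195 → r--
[2,11] min(19,4)*9=36 best=195 → r--
[2,10] min(19,18)*8=144 best=195 → r--
[2,9] min(19,1)*7=7 best=195 → r--
[2,8] min(19,4)*6=24 best=195 → r--
[2,7] min(19,14)*5=70 best=195 → r--

l=2, r=6, best area=195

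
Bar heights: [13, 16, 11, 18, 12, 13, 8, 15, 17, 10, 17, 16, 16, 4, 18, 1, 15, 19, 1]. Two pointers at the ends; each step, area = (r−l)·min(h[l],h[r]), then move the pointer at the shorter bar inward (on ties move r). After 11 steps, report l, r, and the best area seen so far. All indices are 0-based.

l=10, r=17, best area=256

l=0 r=18: min(13,1)*18=18 best=18 *, r--
l=0 r=17: min(13,19)*17=221 best=221 *, l++
l=1 r=17: min(16,19)*16=256 best=256 *, l++
l=2 r=17: min(11,19)*15=165 best=256, l++
l=3 r=17: min(18,19)*14=252 best=256, l++
l=4 r=17: min(12,19)*13=156 best=256, l++
l=5 r=17: min(13,19)*12=156 best=256, l++
l=6 r=17: min(8,19)*11=88 best=256, l++
l=7 r=17: min(15,19)*10=150 best=256, l++
l=8 r=17: min(17,19)*9=153 best=256, l++
l=9 r=17: min(10,19)*8=80 best=256, l++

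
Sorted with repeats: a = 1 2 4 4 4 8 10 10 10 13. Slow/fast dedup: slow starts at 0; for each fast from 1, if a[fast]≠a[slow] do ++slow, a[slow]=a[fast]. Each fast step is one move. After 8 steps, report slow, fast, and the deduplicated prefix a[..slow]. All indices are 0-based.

slow=4, fast=9, prefix=[1, 2, 4, 8, 10]

slow=0 fast=1: a[fast]=2≠a[slow]=1 write a[1]=2, slow++,fast++
slow=1 fast=2: a[fast]=4≠a[slow]=2 write a[2]=4, slow++,fast++
slow=2 fast=3: a[fast]=4=a[slow] dup, fast++
slow=2 fast=4: a[fast]=4=a[slow] dup, fast++
slow=2 fast=5: a[fast]=8≠a[slow]=4 write a[3]=8, slow++,fast++
slow=3 fast=6: a[fast]=10≠a[slow]=8 write a[4]=10, slow++,fast++
slow=4 fast=7: a[fast]=10=a[slow] dup, fast++
slow=4 fast=8: a[fast]=10=a[slow] dup, fast++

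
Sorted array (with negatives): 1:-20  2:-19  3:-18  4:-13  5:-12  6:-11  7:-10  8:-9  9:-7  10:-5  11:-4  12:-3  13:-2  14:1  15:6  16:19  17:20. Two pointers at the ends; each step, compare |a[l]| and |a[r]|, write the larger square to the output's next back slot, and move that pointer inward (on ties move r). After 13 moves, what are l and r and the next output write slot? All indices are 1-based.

[1,17] |-20|<=|20| out[17]=400 → r--
[1,16] |-20|>|19| out[16]=400 → l++
[2,16] |-19|<=|19| out[15]=361 → r--
[2,15] |-19|>|6| out[14]=361 → l++
[3,15] |-18|>|6| out[13]=324 → l++
[4,15] |-13|>|6| out[12]=169 → l++
[5,15] |-12|>|6| out[11]=144 → l++
[6,15] |-11|>|6| out[10]=121 → l++
[7,15] |-10|>|6| out[9]=100 → l++
[8,15] |-9|>|6| out[8]=81 → l++
[9,15] |-7|>|6| out[7]=49 → l++
[10,15] |-5|<=|6| out[6]=36 → r--
[10,14] |-5|>|1| out[5]=25 → l++

l=11, r=14, next write slot=4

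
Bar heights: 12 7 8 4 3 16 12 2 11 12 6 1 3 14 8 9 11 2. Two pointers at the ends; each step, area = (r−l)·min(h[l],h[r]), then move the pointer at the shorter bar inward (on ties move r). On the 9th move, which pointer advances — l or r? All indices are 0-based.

l

l=0 r=17: min(12,2)*17=34 best=34 *, r--
l=0 r=16: min(12,11)*16=176 best=176 *, r--
l=0 r=15: min(12,9)*15=135 best=176, r--
l=0 r=14: min(12,8)*14=112 best=176, r--
l=0 r=13: min(12,14)*13=156 best=176, l++
l=1 r=13: min(7,14)*12=84 best=176, l++
l=2 r=13: min(8,14)*11=88 best=176, l++
l=3 r=13: min(4,14)*10=40 best=176, l++
l=4 r=13: min(3,14)*9=27 best=176, l++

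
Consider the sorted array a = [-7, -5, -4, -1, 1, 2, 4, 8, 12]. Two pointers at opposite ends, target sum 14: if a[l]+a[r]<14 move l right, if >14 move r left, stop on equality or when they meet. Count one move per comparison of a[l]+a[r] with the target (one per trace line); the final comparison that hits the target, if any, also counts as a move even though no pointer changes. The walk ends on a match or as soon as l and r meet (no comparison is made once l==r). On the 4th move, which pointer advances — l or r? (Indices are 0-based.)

l=0 r=8: -7+12=5 <14, l++
l=1 r=8: -5+12=7 <14, l++
l=2 r=8: -4+12=8 <14, l++
l=3 r=8: -1+12=11 <14, l++

l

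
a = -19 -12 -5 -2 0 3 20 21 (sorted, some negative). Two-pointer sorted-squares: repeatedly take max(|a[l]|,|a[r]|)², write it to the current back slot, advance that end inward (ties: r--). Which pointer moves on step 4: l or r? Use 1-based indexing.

[1,8] |-19|<=|21| out[8]=441 → r--
[1,7] |-19|<=|20| out[7]=400 → r--
[1,6] |-19|>|3| out[6]=361 → l++
[2,6] |-12|>|3| out[5]=144 → l++

l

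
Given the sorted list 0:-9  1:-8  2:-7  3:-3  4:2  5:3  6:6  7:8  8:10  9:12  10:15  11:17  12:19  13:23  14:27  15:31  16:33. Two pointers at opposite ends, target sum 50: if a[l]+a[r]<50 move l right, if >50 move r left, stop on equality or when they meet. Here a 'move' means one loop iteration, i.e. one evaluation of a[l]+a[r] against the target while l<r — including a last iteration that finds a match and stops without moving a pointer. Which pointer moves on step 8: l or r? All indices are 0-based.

[0,16] -9+33=24 <50 → l++
[1,16] -8+33=25 <50 → l++
[2,16] -7+33=26 <50 → l++
[3,16] -3+33=30 <50 → l++
[4,16] 2+33=35 <50 → l++
[5,16] 3+33=36 <50 → l++
[6,16] 6+33=39 <50 → l++
[7,16] 8+33=41 <50 → l++

l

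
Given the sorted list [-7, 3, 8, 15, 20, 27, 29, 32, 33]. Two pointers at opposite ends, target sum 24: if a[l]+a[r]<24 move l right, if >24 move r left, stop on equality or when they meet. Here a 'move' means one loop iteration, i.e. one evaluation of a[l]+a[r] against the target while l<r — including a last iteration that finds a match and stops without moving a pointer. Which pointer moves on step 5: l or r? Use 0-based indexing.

r

l=0 r=8: -7+33=26 >24, r--
l=0 r=7: -7+32=25 >24, r--
l=0 r=6: -7+29=22 <24, l++
l=1 r=6: 3+29=32 >24, r--
l=1 r=5: 3+27=30 >24, r--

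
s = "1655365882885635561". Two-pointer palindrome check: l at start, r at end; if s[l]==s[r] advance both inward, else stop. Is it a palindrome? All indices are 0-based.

[0,18] '1'=='1' → l++,r--
[1,17] '6'=='6' → l++,r--
[2,16] '5'=='5' → l++,r--
[3,15] '5'=='5' → l++,r--
[4,14] '3'=='3' → l++,r--
[5,13] '6'=='6' → l++,r--
[6,12] '5'=='5' → l++,r--
[7,11] '8'=='8' → l++,r--
[8,10] '8'=='8' → l++,r--

palindrome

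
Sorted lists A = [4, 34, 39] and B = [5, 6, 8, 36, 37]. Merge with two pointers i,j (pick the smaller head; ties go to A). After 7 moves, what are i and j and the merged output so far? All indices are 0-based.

[i=0,j=0] A[i]=4<=B[j]=5 take 4 → i++
[i=1,j=0] A[i]=34>B[j]=5 take 5 → j++
[i=1,j=1] A[i]=34>B[j]=6 take 6 → j++
[i=1,j=2] A[i]=34>B[j]=8 take 8 → j++
[i=1,j=3] A[i]=34<=B[j]=36 take 34 → i++
[i=2,j=3] A[i]=39>B[j]=36 take 36 → j++
[i=2,j=4] A[i]=39>B[j]=37 take 37 → j++

i=2, j=5, merged so far=[4, 5, 6, 8, 34, 36, 37]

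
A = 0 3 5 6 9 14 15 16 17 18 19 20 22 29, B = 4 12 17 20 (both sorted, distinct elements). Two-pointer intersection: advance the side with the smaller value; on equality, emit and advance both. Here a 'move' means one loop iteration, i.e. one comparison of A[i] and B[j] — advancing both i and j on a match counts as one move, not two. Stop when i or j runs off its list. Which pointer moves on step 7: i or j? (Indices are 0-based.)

j

[i=0,j=0] 0<4 → i++
[i=1,j=0] 3<4 → i++
[i=2,j=0] 5>4 → j++
[i=2,j=1] 5<12 → i++
[i=3,j=1] 6<12 → i++
[i=4,j=1] 9<12 → i++
[i=5,j=1] 14>12 → j++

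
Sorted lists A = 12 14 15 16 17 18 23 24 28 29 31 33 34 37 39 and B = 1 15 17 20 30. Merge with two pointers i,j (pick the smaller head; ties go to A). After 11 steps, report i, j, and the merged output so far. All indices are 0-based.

i=7, j=4, merged so far=[1, 12, 14, 15, 15, 16, 17, 17, 18, 20, 23]

[i=0,j=0] A[i]=12>B[j]=1 take 1 → j++
[i=0,j=1] A[i]=12<=B[j]=15 take 12 → i++
[i=1,j=1] A[i]=14<=B[j]=15 take 14 → i++
[i=2,j=1] A[i]=15<=B[j]=15 take 15 → i++
[i=3,j=1] A[i]=16>B[j]=15 take 15 → j++
[i=3,j=2] A[i]=16<=B[j]=17 take 16 → i++
[i=4,j=2] A[i]=17<=B[j]=17 take 17 → i++
[i=5,j=2] A[i]=18>B[j]=17 take 17 → j++
[i=5,j=3] A[i]=18<=B[j]=20 take 18 → i++
[i=6,j=3] A[i]=23>B[j]=20 take 20 → j++
[i=6,j=4] A[i]=23<=B[j]=30 take 23 → i++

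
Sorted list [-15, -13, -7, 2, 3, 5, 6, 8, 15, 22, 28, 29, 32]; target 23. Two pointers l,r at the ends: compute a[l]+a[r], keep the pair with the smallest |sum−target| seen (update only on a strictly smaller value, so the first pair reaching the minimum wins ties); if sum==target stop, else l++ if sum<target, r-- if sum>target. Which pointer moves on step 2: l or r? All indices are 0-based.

[0,12] -15+32=17 d=6 * → l++
[1,12] -13+32=19 d=4 * → l++

l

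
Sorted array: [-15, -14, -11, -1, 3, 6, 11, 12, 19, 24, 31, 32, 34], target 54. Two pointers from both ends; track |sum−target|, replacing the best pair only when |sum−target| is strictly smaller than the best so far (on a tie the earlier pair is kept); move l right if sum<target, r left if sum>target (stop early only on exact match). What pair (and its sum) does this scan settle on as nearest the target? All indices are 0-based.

pair (19, 34) with sum 53 (|Δ|=1)

[0,12] -15+34=19 d=35 * → l++
[1,12] -14+34=20 d=34 * → l++
[2,12] -11+34=23 d=31 * → l++
[3,12] -1+34=33 d=21 * → l++
[4,12] 3+34=37 d=17 * → l++
[5,12] 6+34=40 d=14 * → l++
[6,12] 11+34=45 d=9 * → l++
[7,12] 12+34=46 d=8 * → l++
[8,12] 19+34=53 d=1 * → l++
[9,12] 24+34=58 d=4 → r--
[9,11] 24+32=56 d=2 → r--
[9,10] 24+31=55 d=1 → r--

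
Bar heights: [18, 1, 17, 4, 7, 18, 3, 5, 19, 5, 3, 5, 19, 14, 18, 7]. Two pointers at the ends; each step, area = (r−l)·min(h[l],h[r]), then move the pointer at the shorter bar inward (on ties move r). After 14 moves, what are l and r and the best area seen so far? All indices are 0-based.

l=8, r=9, best area=252

l=0 r=15: min(18,7)*15=105 best=105 *, r--
l=0 r=14: min(18,18)*14=252 best=252 *, r--
l=0 r=13: min(18,14)*13=182 best=252, r--
l=0 r=12: min(18,19)*12=216 best=252, l++
l=1 r=12: min(1,19)*11=11 best=252, l++
l=2 r=12: min(17,19)*10=170 best=252, l++
l=3 r=12: min(4,19)*9=36 best=252, l++
l=4 r=12: min(7,19)*8=56 best=252, l++
l=5 r=12: min(18,19)*7=126 best=252, l++
l=6 r=12: min(3,19)*6=18 best=252, l++
l=7 r=12: min(5,19)*5=25 best=252, l++
l=8 r=12: min(19,19)*4=76 best=252, r--
l=8 r=11: min(19,5)*3=15 best=252, r--
l=8 r=10: min(19,3)*2=6 best=252, r--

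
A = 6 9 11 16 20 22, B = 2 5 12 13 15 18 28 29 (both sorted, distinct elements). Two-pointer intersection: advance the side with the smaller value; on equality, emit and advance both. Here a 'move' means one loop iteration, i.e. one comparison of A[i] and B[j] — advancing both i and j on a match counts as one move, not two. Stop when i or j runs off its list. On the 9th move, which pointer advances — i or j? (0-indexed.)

i=0 j=0: 6>2, j++
i=0 j=1: 6>5, j++
i=0 j=2: 6<12, i++
i=1 j=2: 9<12, i++
i=2 j=2: 11<12, i++
i=3 j=2: 16>12, j++
i=3 j=3: 16>13, j++
i=3 j=4: 16>15, j++
i=3 j=5: 16<18, i++

i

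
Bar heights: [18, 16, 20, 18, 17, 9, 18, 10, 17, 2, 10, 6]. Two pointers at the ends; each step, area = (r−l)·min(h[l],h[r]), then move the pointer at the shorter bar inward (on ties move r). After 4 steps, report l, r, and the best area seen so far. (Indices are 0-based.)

l=0, r=7, best area=136

l=0 r=11: min(18,6)*11=66 best=66 *, r--
l=0 r=10: min(18,10)*10=100 best=100 *, r--
l=0 r=9: min(18,2)*9=18 best=100, r--
l=0 r=8: min(18,17)*8=136 best=136 *, r--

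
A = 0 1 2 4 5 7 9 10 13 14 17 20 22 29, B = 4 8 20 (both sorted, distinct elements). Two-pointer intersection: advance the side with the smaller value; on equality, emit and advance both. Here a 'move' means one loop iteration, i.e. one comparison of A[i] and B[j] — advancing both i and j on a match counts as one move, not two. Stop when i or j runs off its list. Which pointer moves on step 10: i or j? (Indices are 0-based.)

[i=0,j=0] 0<4 → i++
[i=1,j=0] 1<4 → i++
[i=2,j=0] 2<4 → i++
[i=3,j=0] 4==4 emit → i++,j++
[i=4,j=1] 5<8 → i++
[i=5,j=1] 7<8 → i++
[i=6,j=1] 9>8 → j++
[i=6,j=2] 9<20 → i++
[i=7,j=2] 10<20 → i++
[i=8,j=2] 13<20 → i++

i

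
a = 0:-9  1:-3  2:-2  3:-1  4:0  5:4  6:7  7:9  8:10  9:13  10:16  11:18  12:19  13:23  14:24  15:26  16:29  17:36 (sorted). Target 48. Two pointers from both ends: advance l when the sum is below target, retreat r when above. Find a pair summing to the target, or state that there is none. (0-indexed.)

(19, 29)

[0,17] -9+36=27 <48 → l++
[1,17] -3+36=33 <48 → l++
[2,17] -2+36=34 <48 → l++
[3,17] -1+36=35 <48 → l++
[4,17] 0+36=36 <48 → l++
[5,17] 4+36=40 <48 → l++
[6,17] 7+36=43 <48 → l++
[7,17] 9+36=45 <48 → l++
[8,17] 10+36=46 <48 → l++
[9,17] 13+36=49 >48 → r--
[9,16] 13+29=42 <48 → l++
[10,16] 16+29=45 <48 → l++
[11,16] 18+29=47 <48 → l++
[12,16] 19+29=48 → found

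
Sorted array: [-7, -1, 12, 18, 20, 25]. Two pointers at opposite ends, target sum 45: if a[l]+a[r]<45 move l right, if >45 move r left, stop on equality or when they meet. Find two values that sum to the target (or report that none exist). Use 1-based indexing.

l=1 r=6: -7+25=18 <45, l++
l=2 r=6: -1+25=24 <45, l++
l=3 r=6: 12+25=37 <45, l++
l=4 r=6: 18+25=43 <45, l++
l=5 r=6: 20+25=45, found

(20, 25)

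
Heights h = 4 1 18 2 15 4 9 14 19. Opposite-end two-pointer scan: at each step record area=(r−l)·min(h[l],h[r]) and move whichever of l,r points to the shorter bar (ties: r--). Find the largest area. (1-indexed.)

[1,9] min(4,19)*8=32 best=32 * → l++
[2,9] min(1,19)*7=7 best=32 → l++
[3,9] min(18,19)*6=108 best=108 * → l++
[4,9] min(2,19)*5=10 best=108 → l++
[5,9] min(15,19)*4=60 best=108 → l++
[6,9] min(4,19)*3=12 best=108 → l++
[7,9] min(9,19)*2=18 best=108 → l++
[8,9] min(14,19)*1=14 best=108 → l++

max area = 108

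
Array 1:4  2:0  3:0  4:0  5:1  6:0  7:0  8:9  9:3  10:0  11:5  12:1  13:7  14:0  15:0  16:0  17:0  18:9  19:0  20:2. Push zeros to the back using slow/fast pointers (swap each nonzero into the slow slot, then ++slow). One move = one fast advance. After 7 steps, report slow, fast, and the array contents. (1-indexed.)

slow=1 fast=1: a[fast]=4≠0 swap→a[1]=4, slow++,fast++
slow=2 fast=2: a[fast]=0, fast++
slow=2 fast=3: a[fast]=0, fast++
slow=2 fast=4: a[fast]=0, fast++
slow=2 fast=5: a[fast]=1≠0 swap→a[2]=1, slow++,fast++
slow=3 fast=6: a[fast]=0, fast++
slow=3 fast=7: a[fast]=0, fast++

slow=3, fast=8, a=[4, 1, 0, 0, 0, 0, 0, 9, 3, 0, 5, 1, 7, 0, 0, 0, 0, 9, 0, 2]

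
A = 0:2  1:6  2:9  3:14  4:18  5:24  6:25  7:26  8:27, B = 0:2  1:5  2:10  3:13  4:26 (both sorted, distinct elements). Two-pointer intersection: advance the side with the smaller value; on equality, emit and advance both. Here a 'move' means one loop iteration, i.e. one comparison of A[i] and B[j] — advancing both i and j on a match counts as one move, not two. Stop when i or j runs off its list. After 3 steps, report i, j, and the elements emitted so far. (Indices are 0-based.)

i=2, j=2, emitted=[2]

i=0 j=0: 2==2 emit, i++,j++
i=1 j=1: 6>5, j++
i=1 j=2: 6<10, i++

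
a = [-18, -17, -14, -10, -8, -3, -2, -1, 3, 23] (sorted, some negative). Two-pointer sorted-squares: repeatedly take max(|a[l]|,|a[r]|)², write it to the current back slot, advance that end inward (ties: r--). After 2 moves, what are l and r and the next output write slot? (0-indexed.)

[0,9] |-18|<=|23| out[9]=529 → r--
[0,8] |-18|>|3| out[8]=324 → l++

l=1, r=8, next write slot=7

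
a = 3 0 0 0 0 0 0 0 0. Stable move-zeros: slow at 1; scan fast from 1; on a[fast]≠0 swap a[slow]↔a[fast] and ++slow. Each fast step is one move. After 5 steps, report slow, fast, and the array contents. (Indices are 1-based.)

(s=1,f=1) a[fast]=3≠0 swap→a[1]=3 → slow++,fast++
(s=2,f=2) a[fast]=0 → fast++
(s=2,f=3) a[fast]=0 → fast++
(s=2,f=4) a[fast]=0 → fast++
(s=2,f=5) a[fast]=0 → fast++

slow=2, fast=6, a=[3, 0, 0, 0, 0, 0, 0, 0, 0]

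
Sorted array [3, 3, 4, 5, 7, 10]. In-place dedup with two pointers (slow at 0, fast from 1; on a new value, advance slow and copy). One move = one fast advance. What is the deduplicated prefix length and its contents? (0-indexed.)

length 5; prefix = [3, 4, 5, 7, 10]

(s=0,f=1) a[fast]=3=a[slow] dup → fast++
(s=0,f=2) a[fast]=4≠a[slow]=3 write a[1]=4 → slow++,fast++
(s=1,f=3) a[fast]=5≠a[slow]=4 write a[2]=5 → slow++,fast++
(s=2,f=4) a[fast]=7≠a[slow]=5 write a[3]=7 → slow++,fast++
(s=3,f=5) a[fast]=10≠a[slow]=7 write a[4]=10 → slow++,fast++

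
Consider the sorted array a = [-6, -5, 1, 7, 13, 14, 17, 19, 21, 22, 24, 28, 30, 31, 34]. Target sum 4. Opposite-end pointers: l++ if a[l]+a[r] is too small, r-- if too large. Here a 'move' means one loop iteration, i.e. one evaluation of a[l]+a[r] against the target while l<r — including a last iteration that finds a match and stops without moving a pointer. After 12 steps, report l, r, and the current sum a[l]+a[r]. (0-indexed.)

[0,14] -6+34=28 >4 → r--
[0,13] -6+31=25 >4 → r--
[0,12] -6+30=24 >4 → r--
[0,11] -6+28=22 >4 → r--
[0,10] -6+24=18 >4 → r--
[0,9] -6+22=16 >4 → r--
[0,8] -6+21=15 >4 → r--
[0,7] -6+19=13 >4 → r--
[0,6] -6+17=11 >4 → r--
[0,5] -6+14=8 >4 → r--
[0,4] -6+13=7 >4 → r--
[0,3] -6+7=1 <4 → l++

l=1, r=3, sum=2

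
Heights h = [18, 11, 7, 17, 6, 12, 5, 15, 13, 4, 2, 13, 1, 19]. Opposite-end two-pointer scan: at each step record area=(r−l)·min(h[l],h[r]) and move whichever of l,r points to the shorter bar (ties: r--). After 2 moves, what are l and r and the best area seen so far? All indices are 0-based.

[0,13] min(18,19)*13=234 best=234 * → l++
[1,13] min(11,19)*12=132 best=234 → l++

l=2, r=13, best area=234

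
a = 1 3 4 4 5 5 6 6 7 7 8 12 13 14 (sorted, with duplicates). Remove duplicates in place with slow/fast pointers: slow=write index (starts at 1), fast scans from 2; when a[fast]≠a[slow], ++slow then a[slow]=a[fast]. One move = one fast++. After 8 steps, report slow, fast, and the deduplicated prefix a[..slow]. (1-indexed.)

slow=6, fast=10, prefix=[1, 3, 4, 5, 6, 7]

slow=1 fast=2: a[fast]=3≠a[slow]=1 write a[2]=3, slow++,fast++
slow=2 fast=3: a[fast]=4≠a[slow]=3 write a[3]=4, slow++,fast++
slow=3 fast=4: a[fast]=4=a[slow] dup, fast++
slow=3 fast=5: a[fast]=5≠a[slow]=4 write a[4]=5, slow++,fast++
slow=4 fast=6: a[fast]=5=a[slow] dup, fast++
slow=4 fast=7: a[fast]=6≠a[slow]=5 write a[5]=6, slow++,fast++
slow=5 fast=8: a[fast]=6=a[slow] dup, fast++
slow=5 fast=9: a[fast]=7≠a[slow]=6 write a[6]=7, slow++,fast++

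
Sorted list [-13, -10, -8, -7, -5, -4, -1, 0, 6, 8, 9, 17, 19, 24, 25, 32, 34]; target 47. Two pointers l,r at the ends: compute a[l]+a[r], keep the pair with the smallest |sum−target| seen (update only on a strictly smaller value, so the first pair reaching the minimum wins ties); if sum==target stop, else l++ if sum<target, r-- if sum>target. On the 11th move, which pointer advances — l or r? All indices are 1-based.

[1,17] -13+34=21 d=26 * → l++
[2,17] -10+34=24 d=23 * → l++
[3,17] -8+34=26 d=21 * → l++
[4,17] -7+34=27 d=20 * → l++
[5,17] -5+34=29 d=18 * → l++
[6,17] -4+34=30 d=17 * → l++
[7,17] -1+34=33 d=14 * → l++
[8,17] 0+34=34 d=13 * → l++
[9,17] 6+34=40 d=7 * → l++
[10,17] 8+34=42 d=5 * → l++
[11,17] 9+34=43 d=4 * → l++

l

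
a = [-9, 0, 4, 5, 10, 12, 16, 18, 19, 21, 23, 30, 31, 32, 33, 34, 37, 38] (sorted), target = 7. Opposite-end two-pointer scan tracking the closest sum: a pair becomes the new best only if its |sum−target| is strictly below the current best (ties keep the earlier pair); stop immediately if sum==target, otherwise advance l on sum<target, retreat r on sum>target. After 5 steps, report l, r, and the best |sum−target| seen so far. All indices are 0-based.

[0,17] -9+38=29 d=22 * → r--
[0,16] -9+37=28 d=21 * → r--
[0,15] -9+34=25 d=18 * → r--
[0,14] -9+33=24 d=17 * → r--
[0,13] -9+32=23 d=16 * → r--

l=0, r=12, best |Δ|=16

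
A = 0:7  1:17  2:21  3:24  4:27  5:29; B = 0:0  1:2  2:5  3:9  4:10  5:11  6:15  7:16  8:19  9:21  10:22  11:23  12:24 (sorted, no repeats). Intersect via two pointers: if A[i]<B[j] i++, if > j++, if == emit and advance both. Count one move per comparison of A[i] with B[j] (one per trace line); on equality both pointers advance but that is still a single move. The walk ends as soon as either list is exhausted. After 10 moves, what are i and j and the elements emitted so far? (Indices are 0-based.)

i=2, j=8, emitted=[]

[i=0,j=0] 7>0 → j++
[i=0,j=1] 7>2 → j++
[i=0,j=2] 7>5 → j++
[i=0,j=3] 7<9 → i++
[i=1,j=3] 17>9 → j++
[i=1,j=4] 17>10 → j++
[i=1,j=5] 17>11 → j++
[i=1,j=6] 17>15 → j++
[i=1,j=7] 17>16 → j++
[i=1,j=8] 17<19 → i++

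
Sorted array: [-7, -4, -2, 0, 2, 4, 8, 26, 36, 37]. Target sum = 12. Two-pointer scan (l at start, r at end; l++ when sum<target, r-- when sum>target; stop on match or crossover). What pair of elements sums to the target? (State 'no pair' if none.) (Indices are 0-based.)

(4, 8)

l=0 r=9: -7+37=30 >12, r--
l=0 r=8: -7+36=29 >12, r--
l=0 r=7: -7+26=19 >12, r--
l=0 r=6: -7+8=1 <12, l++
l=1 r=6: -4+8=4 <12, l++
l=2 r=6: -2+8=6 <12, l++
l=3 r=6: 0+8=8 <12, l++
l=4 r=6: 2+8=10 <12, l++
l=5 r=6: 4+8=12, found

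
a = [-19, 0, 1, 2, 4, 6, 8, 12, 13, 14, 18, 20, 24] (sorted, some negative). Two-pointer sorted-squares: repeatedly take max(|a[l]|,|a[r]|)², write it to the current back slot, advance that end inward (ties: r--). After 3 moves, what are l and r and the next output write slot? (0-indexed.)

[0,12] |-19|<=|24| out[12]=576 → r--
[0,11] |-19|<=|20| out[11]=400 → r--
[0,10] |-19|>|18| out[10]=361 → l++

l=1, r=10, next write slot=9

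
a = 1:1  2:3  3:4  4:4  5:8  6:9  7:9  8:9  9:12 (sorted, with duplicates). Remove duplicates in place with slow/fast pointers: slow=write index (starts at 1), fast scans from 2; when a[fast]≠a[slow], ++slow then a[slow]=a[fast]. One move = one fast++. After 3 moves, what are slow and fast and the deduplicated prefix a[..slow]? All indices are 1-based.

slow=3, fast=5, prefix=[1, 3, 4]

slow=1 fast=2: a[fast]=3≠a[slow]=1 write a[2]=3, slow++,fast++
slow=2 fast=3: a[fast]=4≠a[slow]=3 write a[3]=4, slow++,fast++
slow=3 fast=4: a[fast]=4=a[slow] dup, fast++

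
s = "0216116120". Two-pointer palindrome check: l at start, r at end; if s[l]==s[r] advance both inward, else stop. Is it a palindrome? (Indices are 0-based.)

[0,9] '0'=='0' → l++,r--
[1,8] '2'=='2' → l++,r--
[2,7] '1'=='1' → l++,r--
[3,6] '6'=='6' → l++,r--
[4,5] '1'=='1' → l++,r--

palindrome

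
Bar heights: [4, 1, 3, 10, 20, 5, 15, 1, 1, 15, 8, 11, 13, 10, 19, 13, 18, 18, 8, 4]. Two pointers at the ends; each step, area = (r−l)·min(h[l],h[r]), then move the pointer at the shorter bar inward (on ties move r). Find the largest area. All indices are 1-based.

l=1 r=20: min(4,4)*19=76 best=76 *, r--
l=1 r=19: min(4,8)*18=72 best=76, l++
l=2 r=19: min(1,8)*17=17 best=76, l++
l=3 r=19: min(3,8)*16=48 best=76, l++
l=4 r=19: min(10,8)*15=120 best=120 *, r--
l=4 r=18: min(10,18)*14=140 best=140 *, l++
l=5 r=18: min(20,18)*13=234 best=234 *, r--
l=5 r=17: min(20,18)*12=216 best=234, r--
l=5 r=16: min(20,13)*11=143 best=234, r--
l=5 r=15: min(20,19)*10=190 best=234, r--
l=5 r=14: min(20,10)*9=90 best=234, r--
l=5 r=13: min(20,13)*8=104 best=234, r--
l=5 r=12: min(20,11)*7=77 best=234, r--
l=5 r=11: min(20,8)*6=48 best=234, r--
l=5 r=10: min(20,15)*5=75 best=234, r--
l=5 r=9: min(20,1)*4=4 best=234, r--
l=5 r=8: min(20,1)*3=3 best=234, r--
l=5 r=7: min(20,15)*2=30 best=234, r--
l=5 r=6: min(20,5)*1=5 best=234, r--

max area = 234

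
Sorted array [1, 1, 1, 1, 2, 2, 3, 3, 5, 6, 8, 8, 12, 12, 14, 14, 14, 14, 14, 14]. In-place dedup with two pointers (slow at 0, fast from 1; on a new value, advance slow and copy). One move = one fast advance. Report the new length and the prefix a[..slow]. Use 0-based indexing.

length 8; prefix = [1, 2, 3, 5, 6, 8, 12, 14]

(s=0,f=1) a[fast]=1=a[slow] dup → fast++
(s=0,f=2) a[fast]=1=a[slow] dup → fast++
(s=0,f=3) a[fast]=1=a[slow] dup → fast++
(s=0,f=4) a[fast]=2≠a[slow]=1 write a[1]=2 → slow++,fast++
(s=1,f=5) a[fast]=2=a[slow] dup → fast++
(s=1,f=6) a[fast]=3≠a[slow]=2 write a[2]=3 → slow++,fast++
(s=2,f=7) a[fast]=3=a[slow] dup → fast++
(s=2,f=8) a[fast]=5≠a[slow]=3 write a[3]=5 → slow++,fast++
(s=3,f=9) a[fast]=6≠a[slow]=5 write a[4]=6 → slow++,fast++
(s=4,f=10) a[fast]=8≠a[slow]=6 write a[5]=8 → slow++,fast++
(s=5,f=11) a[fast]=8=a[slow] dup → fast++
(s=5,f=12) a[fast]=12≠a[slow]=8 write a[6]=12 → slow++,fast++
(s=6,f=13) a[fast]=12=a[slow] dup → fast++
(s=6,f=14) a[fast]=14≠a[slow]=12 write a[7]=14 → slow++,fast++
(s=7,f=15) a[fast]=14=a[slow] dup → fast++
(s=7,f=16) a[fast]=14=a[slow] dup → fast++
(s=7,f=17) a[fast]=14=a[slow] dup → fast++
(s=7,f=18) a[fast]=14=a[slow] dup → fast++
(s=7,f=19) a[fast]=14=a[slow] dup → fast++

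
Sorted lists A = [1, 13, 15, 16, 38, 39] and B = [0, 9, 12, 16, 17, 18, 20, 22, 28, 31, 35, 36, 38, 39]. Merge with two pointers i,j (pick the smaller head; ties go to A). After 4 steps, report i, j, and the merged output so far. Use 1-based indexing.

i=1 j=1: A[i]=1>B[j]=0 take 0, j++
i=1 j=2: A[i]=1<=B[j]=9 take 1, i++
i=2 j=2: A[i]=13>B[j]=9 take 9, j++
i=2 j=3: A[i]=13>B[j]=12 take 12, j++

i=2, j=4, merged so far=[0, 1, 9, 12]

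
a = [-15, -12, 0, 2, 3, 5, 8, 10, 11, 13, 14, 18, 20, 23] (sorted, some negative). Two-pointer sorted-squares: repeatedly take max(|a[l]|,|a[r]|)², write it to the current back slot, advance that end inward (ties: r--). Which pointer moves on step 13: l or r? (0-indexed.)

r

l=0 r=13: |-15|<=|23| out[13]=529, r--
l=0 r=12: |-15|<=|20| out[12]=400, r--
l=0 r=11: |-15|<=|18| out[11]=324, r--
l=0 r=10: |-15|>|14| out[10]=225, l++
l=1 r=10: |-12|<=|14| out[9]=196, r--
l=1 r=9: |-12|<=|13| out[8]=169, r--
l=1 r=8: |-12|>|11| out[7]=144, l++
l=2 r=8: |0|<=|11| out[6]=121, r--
l=2 r=7: |0|<=|10| out[5]=100, r--
l=2 r=6: |0|<=|8| out[4]=64, r--
l=2 r=5: |0|<=|5| out[3]=25, r--
l=2 r=4: |0|<=|3| out[2]=9, r--
l=2 r=3: |0|<=|2| out[1]=4, r--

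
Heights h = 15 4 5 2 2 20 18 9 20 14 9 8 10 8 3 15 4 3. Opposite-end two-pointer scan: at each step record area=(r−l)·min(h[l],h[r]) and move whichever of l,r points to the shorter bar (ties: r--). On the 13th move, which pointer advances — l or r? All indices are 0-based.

l

[0,17] min(15,3)*17=51 best=51 * → r--
[0,16] min(15,4)*16=64 best=64 * → r--
[0,15] min(15,15)*15=225 best=225 * → r--
[0,14] min(15,3)*14=42 best=225 → r--
[0,13] min(15,8)*13=104 best=225 → r--
[0,12] min(15,10)*12=120 best=225 → r--
[0,11] min(15,8)*11=88 best=225 → r--
[0,10] min(15,9)*10=90 best=225 → r--
[0,9] min(15,14)*9=126 best=225 → r--
[0,8] min(15,20)*8=120 best=225 → l++
[1,8] min(4,20)*7=28 best=225 → l++
[2,8] min(5,20)*6=30 best=225 → l++
[3,8] min(2,20)*5=10 best=225 → l++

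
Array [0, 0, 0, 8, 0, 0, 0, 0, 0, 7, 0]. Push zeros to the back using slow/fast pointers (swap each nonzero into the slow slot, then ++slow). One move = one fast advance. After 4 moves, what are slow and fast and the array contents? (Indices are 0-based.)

slow=0 fast=0: a[fast]=0, fast++
slow=0 fast=1: a[fast]=0, fast++
slow=0 fast=2: a[fast]=0, fast++
slow=0 fast=3: a[fast]=8≠0 swap→a[0]=8, slow++,fast++

slow=1, fast=4, a=[8, 0, 0, 0, 0, 0, 0, 0, 0, 7, 0]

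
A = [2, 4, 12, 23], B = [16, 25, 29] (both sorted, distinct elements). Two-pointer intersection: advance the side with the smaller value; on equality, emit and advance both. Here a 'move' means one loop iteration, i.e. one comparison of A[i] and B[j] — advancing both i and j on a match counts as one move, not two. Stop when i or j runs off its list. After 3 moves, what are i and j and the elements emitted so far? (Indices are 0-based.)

i=0 j=0: 2<16, i++
i=1 j=0: 4<16, i++
i=2 j=0: 12<16, i++

i=3, j=0, emitted=[]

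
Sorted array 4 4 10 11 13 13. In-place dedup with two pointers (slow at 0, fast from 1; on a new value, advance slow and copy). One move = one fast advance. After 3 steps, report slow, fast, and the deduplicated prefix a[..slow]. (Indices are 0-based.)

slow=2, fast=4, prefix=[4, 10, 11]

slow=0 fast=1: a[fast]=4=a[slow] dup, fast++
slow=0 fast=2: a[fast]=10≠a[slow]=4 write a[1]=10, slow++,fast++
slow=1 fast=3: a[fast]=11≠a[slow]=10 write a[2]=11, slow++,fast++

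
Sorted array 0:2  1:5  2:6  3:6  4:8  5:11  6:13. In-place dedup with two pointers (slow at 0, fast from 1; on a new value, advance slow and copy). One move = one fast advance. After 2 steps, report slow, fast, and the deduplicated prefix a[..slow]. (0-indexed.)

slow=0 fast=1: a[fast]=5≠a[slow]=2 write a[1]=5, slow++,fast++
slow=1 fast=2: a[fast]=6≠a[slow]=5 write a[2]=6, slow++,fast++

slow=2, fast=3, prefix=[2, 5, 6]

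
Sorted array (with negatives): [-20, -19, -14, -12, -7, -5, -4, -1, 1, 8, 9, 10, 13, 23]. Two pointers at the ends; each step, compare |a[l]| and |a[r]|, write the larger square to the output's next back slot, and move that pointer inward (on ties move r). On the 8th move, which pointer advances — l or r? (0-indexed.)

r

[0,13] |-20|<=|23| out[13]=529 → r--
[0,12] |-20|>|13| out[12]=400 → l++
[1,12] |-19|>|13| out[11]=361 → l++
[2,12] |-14|>|13| out[10]=196 → l++
[3,12] |-12|<=|13| out[9]=169 → r--
[3,11] |-12|>|10| out[8]=144 → l++
[4,11] |-7|<=|10| out[7]=100 → r--
[4,10] |-7|<=|9| out[6]=81 → r--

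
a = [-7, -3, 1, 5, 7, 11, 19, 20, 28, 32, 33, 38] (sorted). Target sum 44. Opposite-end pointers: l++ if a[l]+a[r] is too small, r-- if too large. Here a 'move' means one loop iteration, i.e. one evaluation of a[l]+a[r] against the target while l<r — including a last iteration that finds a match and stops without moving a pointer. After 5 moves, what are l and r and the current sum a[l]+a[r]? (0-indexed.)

l=0 r=11: -7+38=31 <44, l++
l=1 r=11: -3+38=35 <44, l++
l=2 r=11: 1+38=39 <44, l++
l=3 r=11: 5+38=43 <44, l++
l=4 r=11: 7+38=45 >44, r--

l=4, r=10, sum=40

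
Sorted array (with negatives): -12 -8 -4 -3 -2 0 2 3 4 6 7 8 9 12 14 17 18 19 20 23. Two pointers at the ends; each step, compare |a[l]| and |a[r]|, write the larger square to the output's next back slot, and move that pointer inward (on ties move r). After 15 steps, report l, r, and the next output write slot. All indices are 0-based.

l=3, r=7, next write slot=4

l=0 r=19: |-12|<=|23| out[19]=529, r--
l=0 r=18: |-12|<=|20| out[18]=400, r--
l=0 r=17: |-12|<=|19| out[17]=361, r--
l=0 r=16: |-12|<=|18| out[16]=324, r--
l=0 r=15: |-12|<=|17| out[15]=289, r--
l=0 r=14: |-12|<=|14| out[14]=196, r--
l=0 r=13: |-12|<=|12| out[13]=144, r--
l=0 r=12: |-12|>|9| out[12]=144, l++
l=1 r=12: |-8|<=|9| out[11]=81, r--
l=1 r=11: |-8|<=|8| out[10]=64, r--
l=1 r=10: |-8|>|7| out[9]=64, l++
l=2 r=10: |-4|<=|7| out[8]=49, r--
l=2 r=9: |-4|<=|6| out[7]=36, r--
l=2 r=8: |-4|<=|4| out[6]=16, r--
l=2 r=7: |-4|>|3| out[5]=16, l++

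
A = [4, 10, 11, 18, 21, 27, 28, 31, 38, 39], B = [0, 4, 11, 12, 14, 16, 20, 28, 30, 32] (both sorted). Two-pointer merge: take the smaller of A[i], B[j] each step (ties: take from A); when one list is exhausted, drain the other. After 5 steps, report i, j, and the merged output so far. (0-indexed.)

i=3, j=2, merged so far=[0, 4, 4, 10, 11]

[i=0,j=0] A[i]=4>B[j]=0 take 0 → j++
[i=0,j=1] A[i]=4<=B[j]=4 take 4 → i++
[i=1,j=1] A[i]=10>B[j]=4 take 4 → j++
[i=1,j=2] A[i]=10<=B[j]=11 take 10 → i++
[i=2,j=2] A[i]=11<=B[j]=11 take 11 → i++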